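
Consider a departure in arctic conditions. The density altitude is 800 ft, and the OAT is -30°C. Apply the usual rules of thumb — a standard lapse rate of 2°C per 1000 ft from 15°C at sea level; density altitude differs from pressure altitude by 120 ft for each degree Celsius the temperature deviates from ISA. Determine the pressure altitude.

DA = PA + 120 × (OAT − (15 − 2·PA/1000)) = PA + 120·OAT − 1800 + 0.24·PA = 1.24·PA + 120·OAT − 1800.
So 1.24·PA = 800 − 120 × (-30) + 1800 = 6200.
PA = 6200 / 1.24 = 5000 ft.

5000 ft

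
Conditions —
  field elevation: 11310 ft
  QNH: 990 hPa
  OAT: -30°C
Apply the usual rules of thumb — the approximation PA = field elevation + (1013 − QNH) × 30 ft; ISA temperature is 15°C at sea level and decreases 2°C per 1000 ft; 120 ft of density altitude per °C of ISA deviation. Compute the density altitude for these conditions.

Pressure altitude = 11310 + (1013 − 990) × 30 = 11310 + (+690) = 12000 ft.
ISA temperature at 12000 ft = 15 − 2 × (12000/1000) = -9°C.
ISA deviation = -30 − (-9) = -21°C.
Density altitude = 12000 + 120 × (-21) = 9480 ft.

9480 ft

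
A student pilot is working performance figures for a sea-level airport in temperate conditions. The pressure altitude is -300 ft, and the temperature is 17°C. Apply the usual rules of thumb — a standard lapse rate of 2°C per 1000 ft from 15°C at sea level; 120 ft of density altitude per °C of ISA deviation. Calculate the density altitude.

ISA temperature at -300 ft = 15 − 2 × (-300/1000) = 15.6°C.
ISA deviation = 17 − 15.6 = +1.4°C.
Density altitude = -300 + 120 × (1.4) = -300 + (+168) = -132 ft.

-132 ft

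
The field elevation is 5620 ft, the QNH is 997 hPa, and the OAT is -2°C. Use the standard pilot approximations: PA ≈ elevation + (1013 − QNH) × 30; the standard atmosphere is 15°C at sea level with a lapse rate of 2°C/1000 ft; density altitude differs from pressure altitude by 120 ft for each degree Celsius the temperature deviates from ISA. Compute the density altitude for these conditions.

Pressure altitude = 5620 + (1013 − 997) × 30 = 5620 + (+480) = 6100 ft.
ISA temperature at 6100 ft = 15 − 2 × (6100/1000) = 2.8°C.
ISA deviation = -2 − 2.8 = -4.8°C.
Density altitude = 6100 + 120 × (-4.8) = 5524 ft.

5524 ft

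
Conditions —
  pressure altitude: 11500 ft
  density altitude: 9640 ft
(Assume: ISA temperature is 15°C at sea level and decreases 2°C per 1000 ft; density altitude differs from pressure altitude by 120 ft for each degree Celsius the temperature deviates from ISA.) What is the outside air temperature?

Density altitude − pressure altitude = 9640 − 11500 = -1860 ft.
At 120 ft/°C that is an ISA deviation of -1860/120 = -15.5°C.
ISA temperature at 11500 ft = 15 − 2 × (11500/1000) = -8°C.
OAT = ISA + deviation = -8 + (-15.5) = -23.5°C.

-23.5°C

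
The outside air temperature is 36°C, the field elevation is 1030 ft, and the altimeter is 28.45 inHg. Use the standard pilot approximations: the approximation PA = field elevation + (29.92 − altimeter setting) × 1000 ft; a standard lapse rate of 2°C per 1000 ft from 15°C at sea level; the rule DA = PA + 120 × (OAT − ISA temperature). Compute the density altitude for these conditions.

5620 ft

Pressure altitude = 1030 + (29.92 − 28.45) × 1000 = 1030 + (+1470) = 2500 ft.
ISA temperature at 2500 ft = 15 − 2 × (2500/1000) = 10°C.
ISA deviation = 36 − 10 = +26°C.
Density altitude = 2500 + 120 × (26) = 5620 ft.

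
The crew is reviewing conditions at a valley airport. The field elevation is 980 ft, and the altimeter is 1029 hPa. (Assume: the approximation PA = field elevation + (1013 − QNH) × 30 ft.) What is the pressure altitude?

500 ft

Pressure correction = (1013 − 1029) × 30 = -480 ft.
Pressure altitude = 980 + (-480) = 500 ft.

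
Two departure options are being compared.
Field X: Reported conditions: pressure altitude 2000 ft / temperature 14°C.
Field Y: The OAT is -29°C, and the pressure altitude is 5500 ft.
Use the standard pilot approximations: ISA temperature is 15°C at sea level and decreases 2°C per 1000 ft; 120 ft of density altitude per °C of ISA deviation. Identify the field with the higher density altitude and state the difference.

Field X by 820 ft

Field X: ISA temp = 11°C, deviation +3°C, DA = 2000 + 120 × 3 = 2360 ft.
Field Y: ISA temp = 4°C, deviation -33°C, DA = 5500 + 120 × (-33) = 1540 ft.
Field X is higher by 2360 − 1540 = 820 ft.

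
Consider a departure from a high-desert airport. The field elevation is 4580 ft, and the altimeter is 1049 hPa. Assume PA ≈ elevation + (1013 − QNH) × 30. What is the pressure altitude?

Pressure correction = (1013 − 1049) × 30 = -1080 ft.
Pressure altitude = 4580 + (-1080) = 3500 ft.

3500 ft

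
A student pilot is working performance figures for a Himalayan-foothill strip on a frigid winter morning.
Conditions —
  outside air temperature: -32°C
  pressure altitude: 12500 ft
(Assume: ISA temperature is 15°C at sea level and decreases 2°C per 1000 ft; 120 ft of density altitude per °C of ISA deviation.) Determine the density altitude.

9860 ft

ISA temperature at 12500 ft = 15 − 2 × (12500/1000) = -10°C.
ISA deviation = -32 − (-10) = -22°C.
Density altitude = 12500 + 120 × (-22) = 12500 + (-2640) = 9860 ft.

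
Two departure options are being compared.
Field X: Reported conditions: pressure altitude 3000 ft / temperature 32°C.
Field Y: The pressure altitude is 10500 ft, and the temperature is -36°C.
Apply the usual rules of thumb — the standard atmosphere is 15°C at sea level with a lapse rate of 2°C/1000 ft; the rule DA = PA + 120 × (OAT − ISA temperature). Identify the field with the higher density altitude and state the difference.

Field Y by 1140 ft

Field X: ISA temp = 9°C, deviation +23°C, DA = 3000 + 120 × 23 = 5760 ft.
Field Y: ISA temp = -6°C, deviation -30°C, DA = 10500 + 120 × (-30) = 6900 ft.
Field Y is higher by 6900 − 5760 = 1140 ft.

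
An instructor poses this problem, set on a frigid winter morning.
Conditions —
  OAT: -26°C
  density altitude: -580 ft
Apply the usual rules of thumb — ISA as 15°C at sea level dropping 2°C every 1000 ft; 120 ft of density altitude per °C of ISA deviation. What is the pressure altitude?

DA = PA + 120 × (OAT − (15 − 2·PA/1000)) = PA + 120·OAT − 1800 + 0.24·PA = 1.24·PA + 120·OAT − 1800.
So 1.24·PA = -580 − 120 × (-26) + 1800 = 4340.
PA = 4340 / 1.24 = 3500 ft.

3500 ft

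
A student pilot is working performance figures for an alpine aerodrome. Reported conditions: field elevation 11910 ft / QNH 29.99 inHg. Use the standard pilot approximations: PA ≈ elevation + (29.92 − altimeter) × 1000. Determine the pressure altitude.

11840 ft

Pressure correction = (29.92 − 29.99) × 1000 = -70 ft.
Pressure altitude = 11910 + (-70) = 11840 ft.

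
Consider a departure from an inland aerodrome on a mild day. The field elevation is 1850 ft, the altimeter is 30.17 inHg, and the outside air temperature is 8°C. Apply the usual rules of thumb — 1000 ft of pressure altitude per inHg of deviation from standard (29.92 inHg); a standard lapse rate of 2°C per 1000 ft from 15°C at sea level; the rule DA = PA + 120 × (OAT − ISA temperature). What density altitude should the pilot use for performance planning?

Pressure altitude = 1850 + (29.92 − 30.17) × 1000 = 1850 + (-250) = 1600 ft.
ISA temperature at 1600 ft = 15 − 2 × (1600/1000) = 11.8°C.
ISA deviation = 8 − 11.8 = -3.8°C.
Density altitude = 1600 + 120 × (-3.8) = 1144 ft.

1144 ft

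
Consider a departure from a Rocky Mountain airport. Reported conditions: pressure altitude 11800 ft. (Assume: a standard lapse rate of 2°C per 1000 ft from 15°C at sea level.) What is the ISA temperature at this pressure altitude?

ISA temperature = 15 − 2 × (11800/1000) = 15 − 23.6 = -8.6°C.

-8.6°C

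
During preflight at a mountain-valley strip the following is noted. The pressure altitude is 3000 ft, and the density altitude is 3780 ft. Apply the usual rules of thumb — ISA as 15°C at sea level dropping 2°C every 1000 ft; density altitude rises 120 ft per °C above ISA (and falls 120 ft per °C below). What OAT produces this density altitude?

15.5°C

Density altitude − pressure altitude = 3780 − 3000 = +780 ft.
At 120 ft/°C that is an ISA deviation of 780/120 = +6.5°C.
ISA temperature at 3000 ft = 15 − 2 × (3000/1000) = 9°C.
OAT = ISA + deviation = 9 + (+6.5) = 15.5°C.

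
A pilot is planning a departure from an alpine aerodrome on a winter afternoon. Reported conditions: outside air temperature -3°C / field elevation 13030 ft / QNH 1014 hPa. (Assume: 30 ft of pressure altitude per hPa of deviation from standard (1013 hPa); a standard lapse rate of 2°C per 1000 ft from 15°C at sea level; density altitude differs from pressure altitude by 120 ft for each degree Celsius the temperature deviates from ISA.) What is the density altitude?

13960 ft

Pressure altitude = 13030 + (1013 − 1014) × 30 = 13030 + (-30) = 13000 ft.
ISA temperature at 13000 ft = 15 − 2 × (13000/1000) = -11°C.
ISA deviation = -3 − (-11) = +8°C.
Density altitude = 13000 + 120 × (8) = 13960 ft.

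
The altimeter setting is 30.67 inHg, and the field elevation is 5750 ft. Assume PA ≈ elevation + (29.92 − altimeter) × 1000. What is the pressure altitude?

5000 ft

Pressure correction = (29.92 − 30.67) × 1000 = -750 ft.
Pressure altitude = 5750 + (-750) = 5000 ft.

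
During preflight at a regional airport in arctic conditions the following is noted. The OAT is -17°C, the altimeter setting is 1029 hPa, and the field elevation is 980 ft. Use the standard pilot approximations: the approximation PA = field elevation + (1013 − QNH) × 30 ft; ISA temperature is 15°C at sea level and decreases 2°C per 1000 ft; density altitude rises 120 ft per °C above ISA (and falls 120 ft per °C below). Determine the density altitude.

-3220 ft

Pressure altitude = 980 + (1013 − 1029) × 30 = 980 + (-480) = 500 ft.
ISA temperature at 500 ft = 15 − 2 × (500/1000) = 14°C.
ISA deviation = -17 − 14 = -31°C.
Density altitude = 500 + 120 × (-31) = -3220 ft.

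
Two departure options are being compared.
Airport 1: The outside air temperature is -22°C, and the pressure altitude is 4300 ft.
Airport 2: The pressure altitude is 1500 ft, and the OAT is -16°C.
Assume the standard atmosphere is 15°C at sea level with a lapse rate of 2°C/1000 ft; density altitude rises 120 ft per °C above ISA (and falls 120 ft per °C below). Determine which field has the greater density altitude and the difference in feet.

Airport 1: ISA temp = 6.4°C, deviation -28.4°C, DA = 4300 + 120 × (-28.4) = 892 ft.
Airport 2: ISA temp = 12°C, deviation -28°C, DA = 1500 + 120 × (-28) = -1860 ft.
Airport 1 is higher by 892 − (-1860) = 2752 ft.

Airport 1 by 2752 ft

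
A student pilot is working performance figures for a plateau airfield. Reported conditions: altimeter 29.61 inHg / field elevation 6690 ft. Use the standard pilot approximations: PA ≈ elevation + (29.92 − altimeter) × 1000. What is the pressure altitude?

Pressure correction = (29.92 − 29.61) × 1000 = +310 ft.
Pressure altitude = 6690 + (+310) = 7000 ft.

7000 ft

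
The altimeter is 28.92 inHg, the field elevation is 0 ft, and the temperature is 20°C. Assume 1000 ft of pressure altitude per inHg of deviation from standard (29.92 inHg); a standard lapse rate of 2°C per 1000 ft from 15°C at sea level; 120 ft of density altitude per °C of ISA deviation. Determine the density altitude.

Pressure altitude = 0 + (29.92 − 28.92) × 1000 = 0 + (+1000) = 1000 ft.
ISA temperature at 1000 ft = 15 − 2 × (1000/1000) = 13°C.
ISA deviation = 20 − 13 = +7°C.
Density altitude = 1000 + 120 × (7) = 1840 ft.

1840 ft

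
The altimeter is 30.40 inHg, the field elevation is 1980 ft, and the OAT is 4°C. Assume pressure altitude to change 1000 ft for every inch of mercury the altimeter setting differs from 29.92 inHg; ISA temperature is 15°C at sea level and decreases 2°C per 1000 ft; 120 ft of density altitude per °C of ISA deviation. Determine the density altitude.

Pressure altitude = 1980 + (29.92 − 30.40) × 1000 = 1980 + (-480) = 1500 ft.
ISA temperature at 1500 ft = 15 − 2 × (1500/1000) = 12°C.
ISA deviation = 4 − 12 = -8°C.
Density altitude = 1500 + 120 × (-8) = 540 ft.

540 ft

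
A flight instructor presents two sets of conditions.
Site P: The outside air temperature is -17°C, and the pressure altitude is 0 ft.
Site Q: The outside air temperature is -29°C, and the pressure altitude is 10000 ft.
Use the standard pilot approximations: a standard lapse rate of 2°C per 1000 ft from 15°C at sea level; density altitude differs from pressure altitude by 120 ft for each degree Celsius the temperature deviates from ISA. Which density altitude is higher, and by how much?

Site Q by 10960 ft

Site P: ISA temp = 15°C, deviation -32°C, DA = 0 + 120 × (-32) = -3840 ft.
Site Q: ISA temp = -5°C, deviation -24°C, DA = 10000 + 120 × (-24) = 7120 ft.
Site Q is higher by 7120 − (-3840) = 10960 ft.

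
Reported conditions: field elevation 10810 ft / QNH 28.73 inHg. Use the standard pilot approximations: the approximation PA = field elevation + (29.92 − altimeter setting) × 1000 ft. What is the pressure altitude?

12000 ft

Pressure correction = (29.92 − 28.73) × 1000 = +1190 ft.
Pressure altitude = 10810 + (+1190) = 12000 ft.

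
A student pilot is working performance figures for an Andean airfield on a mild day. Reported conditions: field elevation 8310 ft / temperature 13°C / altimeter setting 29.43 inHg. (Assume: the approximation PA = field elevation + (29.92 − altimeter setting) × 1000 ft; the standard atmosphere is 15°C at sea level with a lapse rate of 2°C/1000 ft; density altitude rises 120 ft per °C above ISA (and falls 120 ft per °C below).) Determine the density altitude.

Pressure altitude = 8310 + (29.92 − 29.43) × 1000 = 8310 + (+490) = 8800 ft.
ISA temperature at 8800 ft = 15 − 2 × (8800/1000) = -2.6°C.
ISA deviation = 13 − (-2.6) = +15.6°C.
Density altitude = 8800 + 120 × (15.6) = 10672 ft.

10672 ft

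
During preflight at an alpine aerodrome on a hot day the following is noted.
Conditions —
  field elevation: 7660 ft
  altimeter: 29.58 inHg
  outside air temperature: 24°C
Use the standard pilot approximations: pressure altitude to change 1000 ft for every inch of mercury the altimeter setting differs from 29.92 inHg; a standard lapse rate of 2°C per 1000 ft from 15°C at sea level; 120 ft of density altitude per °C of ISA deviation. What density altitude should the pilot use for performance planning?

11000 ft

Pressure altitude = 7660 + (29.92 − 29.58) × 1000 = 7660 + (+340) = 8000 ft.
ISA temperature at 8000 ft = 15 − 2 × (8000/1000) = -1°C.
ISA deviation = 24 − (-1) = +25°C.
Density altitude = 8000 + 120 × (25) = 11000 ft.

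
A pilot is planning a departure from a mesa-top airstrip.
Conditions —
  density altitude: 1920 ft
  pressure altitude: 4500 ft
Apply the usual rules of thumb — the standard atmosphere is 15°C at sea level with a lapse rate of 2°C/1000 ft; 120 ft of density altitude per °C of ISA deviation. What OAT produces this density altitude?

-15.5°C

Density altitude − pressure altitude = 1920 − 4500 = -2580 ft.
At 120 ft/°C that is an ISA deviation of -2580/120 = -21.5°C.
ISA temperature at 4500 ft = 15 − 2 × (4500/1000) = 6°C.
OAT = ISA + deviation = 6 + (-21.5) = -15.5°C.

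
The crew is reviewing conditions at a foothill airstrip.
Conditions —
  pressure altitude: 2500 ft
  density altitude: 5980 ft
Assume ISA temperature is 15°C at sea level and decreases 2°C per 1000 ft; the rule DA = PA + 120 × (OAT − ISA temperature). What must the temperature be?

39°C

Density altitude − pressure altitude = 5980 − 2500 = +3480 ft.
At 120 ft/°C that is an ISA deviation of 3480/120 = +29°C.
ISA temperature at 2500 ft = 15 − 2 × (2500/1000) = 10°C.
OAT = ISA + deviation = 10 + (+29) = 39°C.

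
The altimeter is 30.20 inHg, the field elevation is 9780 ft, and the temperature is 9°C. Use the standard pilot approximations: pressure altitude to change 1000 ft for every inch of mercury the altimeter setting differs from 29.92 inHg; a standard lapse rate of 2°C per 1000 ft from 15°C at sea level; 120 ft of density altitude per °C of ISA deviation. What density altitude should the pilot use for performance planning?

11060 ft

Pressure altitude = 9780 + (29.92 − 30.20) × 1000 = 9780 + (-280) = 9500 ft.
ISA temperature at 9500 ft = 15 − 2 × (9500/1000) = -4°C.
ISA deviation = 9 − (-4) = +13°C.
Density altitude = 9500 + 120 × (13) = 11060 ft.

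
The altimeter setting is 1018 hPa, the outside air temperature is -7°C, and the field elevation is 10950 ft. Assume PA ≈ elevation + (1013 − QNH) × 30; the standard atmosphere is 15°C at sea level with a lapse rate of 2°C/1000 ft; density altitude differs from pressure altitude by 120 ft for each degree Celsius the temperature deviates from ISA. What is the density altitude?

Pressure altitude = 10950 + (1013 − 1018) × 30 = 10950 + (-150) = 10800 ft.
ISA temperature at 10800 ft = 15 − 2 × (10800/1000) = -6.6°C.
ISA deviation = -7 − (-6.6) = -0.4°C.
Density altitude = 10800 + 120 × (-0.4) = 10752 ft.

10752 ft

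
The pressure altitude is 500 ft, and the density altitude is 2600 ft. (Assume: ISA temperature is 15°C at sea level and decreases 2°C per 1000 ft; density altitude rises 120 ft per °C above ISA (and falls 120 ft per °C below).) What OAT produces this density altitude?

Density altitude − pressure altitude = 2600 − 500 = +2100 ft.
At 120 ft/°C that is an ISA deviation of 2100/120 = +17.5°C.
ISA temperature at 500 ft = 15 − 2 × (500/1000) = 14°C.
OAT = ISA + deviation = 14 + (+17.5) = 31.5°C.

31.5°C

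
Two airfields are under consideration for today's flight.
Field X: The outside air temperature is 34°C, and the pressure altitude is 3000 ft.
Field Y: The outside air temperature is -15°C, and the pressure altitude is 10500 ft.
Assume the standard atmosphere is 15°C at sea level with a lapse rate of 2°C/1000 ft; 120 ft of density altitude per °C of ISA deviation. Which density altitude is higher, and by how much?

Field X: ISA temp = 9°C, deviation +25°C, DA = 3000 + 120 × 25 = 6000 ft.
Field Y: ISA temp = -6°C, deviation -9°C, DA = 10500 + 120 × (-9) = 9420 ft.
Field Y is higher by 9420 − 6000 = 3420 ft.

Field Y by 3420 ft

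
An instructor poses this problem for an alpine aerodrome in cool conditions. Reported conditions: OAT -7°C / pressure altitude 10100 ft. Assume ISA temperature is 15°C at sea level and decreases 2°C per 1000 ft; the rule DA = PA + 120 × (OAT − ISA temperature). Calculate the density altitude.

9884 ft

ISA temperature at 10100 ft = 15 − 2 × (10100/1000) = -5.2°C.
ISA deviation = -7 − (-5.2) = -1.8°C.
Density altitude = 10100 + 120 × (-1.8) = 10100 + (-216) = 9884 ft.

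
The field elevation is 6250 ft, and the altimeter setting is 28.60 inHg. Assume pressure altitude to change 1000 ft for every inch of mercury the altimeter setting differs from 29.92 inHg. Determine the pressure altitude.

7570 ft

Pressure correction = (29.92 − 28.60) × 1000 = +1320 ft.
Pressure altitude = 6250 + (+1320) = 7570 ft.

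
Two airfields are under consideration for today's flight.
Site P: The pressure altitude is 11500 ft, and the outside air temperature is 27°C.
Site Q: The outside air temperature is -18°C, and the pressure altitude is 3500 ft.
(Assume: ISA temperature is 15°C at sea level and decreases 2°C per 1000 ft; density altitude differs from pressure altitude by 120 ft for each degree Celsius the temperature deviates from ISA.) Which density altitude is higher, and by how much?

Site P: ISA temp = -8°C, deviation +35°C, DA = 11500 + 120 × 35 = 15700 ft.
Site Q: ISA temp = 8°C, deviation -26°C, DA = 3500 + 120 × (-26) = 380 ft.
Site P is higher by 15700 − 380 = 15320 ft.

Site P by 15320 ft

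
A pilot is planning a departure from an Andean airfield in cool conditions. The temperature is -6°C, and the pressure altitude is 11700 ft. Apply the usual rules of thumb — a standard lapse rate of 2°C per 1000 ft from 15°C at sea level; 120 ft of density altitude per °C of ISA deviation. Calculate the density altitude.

11988 ft

ISA temperature at 11700 ft = 15 − 2 × (11700/1000) = -8.4°C.
ISA deviation = -6 − (-8.4) = +2.4°C.
Density altitude = 11700 + 120 × (2.4) = 11700 + (+288) = 11988 ft.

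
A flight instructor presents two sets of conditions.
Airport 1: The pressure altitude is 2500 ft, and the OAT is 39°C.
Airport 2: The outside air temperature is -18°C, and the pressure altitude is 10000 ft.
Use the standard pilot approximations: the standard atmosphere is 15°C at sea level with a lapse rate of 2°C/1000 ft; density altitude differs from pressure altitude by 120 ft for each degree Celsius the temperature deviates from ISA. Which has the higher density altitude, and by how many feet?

Airport 2 by 2460 ft

Airport 1: ISA temp = 10°C, deviation +29°C, DA = 2500 + 120 × 29 = 5980 ft.
Airport 2: ISA temp = -5°C, deviation -13°C, DA = 10000 + 120 × (-13) = 8440 ft.
Airport 2 is higher by 8440 − 5980 = 2460 ft.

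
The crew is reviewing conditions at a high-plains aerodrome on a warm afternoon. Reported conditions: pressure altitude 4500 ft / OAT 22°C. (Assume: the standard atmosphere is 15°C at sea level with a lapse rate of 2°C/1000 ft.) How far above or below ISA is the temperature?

ISA+16°C

ISA temperature at 4500 ft = 15 − 2 × (4500/1000) = 6°C.
Deviation = OAT − ISA = 22 − 6 = +16°C.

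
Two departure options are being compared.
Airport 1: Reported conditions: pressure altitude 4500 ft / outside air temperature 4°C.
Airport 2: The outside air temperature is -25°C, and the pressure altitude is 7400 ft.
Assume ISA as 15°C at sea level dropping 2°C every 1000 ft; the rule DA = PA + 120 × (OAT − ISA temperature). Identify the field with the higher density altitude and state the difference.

Airport 2 by 116 ft

Airport 1: ISA temp = 6°C, deviation -2°C, DA = 4500 + 120 × (-2) = 4260 ft.
Airport 2: ISA temp = 0.2°C, deviation -25.2°C, DA = 7400 + 120 × (-25.2) = 4376 ft.
Airport 2 is higher by 4376 − 4260 = 116 ft.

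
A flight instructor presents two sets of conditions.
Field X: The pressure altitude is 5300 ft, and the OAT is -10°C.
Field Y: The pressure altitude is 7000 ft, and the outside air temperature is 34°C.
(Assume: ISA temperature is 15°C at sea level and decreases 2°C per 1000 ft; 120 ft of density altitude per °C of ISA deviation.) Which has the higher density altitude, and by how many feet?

Field X: ISA temp = 4.4°C, deviation -14.4°C, DA = 5300 + 120 × (-14.4) = 3572 ft.
Field Y: ISA temp = 1°C, deviation +33°C, DA = 7000 + 120 × 33 = 10960 ft.
Field Y is higher by 10960 − 3572 = 7388 ft.

Field Y by 7388 ft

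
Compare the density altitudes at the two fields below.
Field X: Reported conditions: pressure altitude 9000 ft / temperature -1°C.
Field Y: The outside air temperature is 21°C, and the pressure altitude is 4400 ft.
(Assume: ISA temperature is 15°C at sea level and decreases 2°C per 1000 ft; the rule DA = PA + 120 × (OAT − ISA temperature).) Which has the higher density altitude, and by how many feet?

Field X by 3064 ft

Field X: ISA temp = -3°C, deviation +2°C, DA = 9000 + 120 × 2 = 9240 ft.
Field Y: ISA temp = 6.2°C, deviation +14.8°C, DA = 4400 + 120 × 14.8 = 6176 ft.
Field X is higher by 9240 − 6176 = 3064 ft.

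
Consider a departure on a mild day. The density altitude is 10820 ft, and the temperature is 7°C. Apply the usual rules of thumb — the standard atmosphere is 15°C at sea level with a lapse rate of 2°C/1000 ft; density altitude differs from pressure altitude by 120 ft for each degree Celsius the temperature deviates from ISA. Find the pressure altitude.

9500 ft

DA = PA + 120 × (OAT − (15 − 2·PA/1000)) = PA + 120·OAT − 1800 + 0.24·PA = 1.24·PA + 120·OAT − 1800.
So 1.24·PA = 10820 − 120 × 7 + 1800 = 11780.
PA = 11780 / 1.24 = 9500 ft.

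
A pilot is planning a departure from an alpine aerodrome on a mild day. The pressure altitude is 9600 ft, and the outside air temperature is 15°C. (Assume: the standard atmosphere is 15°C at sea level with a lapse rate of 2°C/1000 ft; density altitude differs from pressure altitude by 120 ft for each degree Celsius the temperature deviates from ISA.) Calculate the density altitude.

11904 ft

ISA temperature at 9600 ft = 15 − 2 × (9600/1000) = -4.2°C.
ISA deviation = 15 − (-4.2) = +19.2°C.
Density altitude = 9600 + 120 × (19.2) = 9600 + (+2304) = 11904 ft.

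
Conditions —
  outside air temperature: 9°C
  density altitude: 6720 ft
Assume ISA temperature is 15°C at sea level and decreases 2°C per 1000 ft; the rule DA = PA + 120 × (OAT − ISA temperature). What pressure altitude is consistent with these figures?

6000 ft

DA = PA + 120 × (OAT − (15 − 2·PA/1000)) = PA + 120·OAT − 1800 + 0.24·PA = 1.24·PA + 120·OAT − 1800.
So 1.24·PA = 6720 − 120 × 9 + 1800 = 7440.
PA = 7440 / 1.24 = 6000 ft.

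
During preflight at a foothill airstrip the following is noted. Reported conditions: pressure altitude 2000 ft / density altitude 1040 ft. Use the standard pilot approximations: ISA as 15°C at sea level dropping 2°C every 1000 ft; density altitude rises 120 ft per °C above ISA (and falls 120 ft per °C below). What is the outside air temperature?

3°C

Density altitude − pressure altitude = 1040 − 2000 = -960 ft.
At 120 ft/°C that is an ISA deviation of -960/120 = -8°C.
ISA temperature at 2000 ft = 15 − 2 × (2000/1000) = 11°C.
OAT = ISA + deviation = 11 + (-8) = 3°C.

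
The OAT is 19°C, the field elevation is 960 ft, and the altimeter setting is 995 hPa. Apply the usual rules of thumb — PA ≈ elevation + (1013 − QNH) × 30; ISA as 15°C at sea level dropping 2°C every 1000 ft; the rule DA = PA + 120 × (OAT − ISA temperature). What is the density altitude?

Pressure altitude = 960 + (1013 − 995) × 30 = 960 + (+540) = 1500 ft.
ISA temperature at 1500 ft = 15 − 2 × (1500/1000) = 12°C.
ISA deviation = 19 − 12 = +7°C.
Density altitude = 1500 + 120 × (7) = 2340 ft.

2340 ft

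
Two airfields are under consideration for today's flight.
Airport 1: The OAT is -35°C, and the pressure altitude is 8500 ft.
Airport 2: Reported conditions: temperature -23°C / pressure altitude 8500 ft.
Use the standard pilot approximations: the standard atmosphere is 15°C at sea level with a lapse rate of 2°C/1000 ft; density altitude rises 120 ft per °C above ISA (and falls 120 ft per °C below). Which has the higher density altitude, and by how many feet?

Airport 1: ISA temp = -2°C, deviation -33°C, DA = 8500 + 120 × (-33) = 4540 ft.
Airport 2: ISA temp = -2°C, deviation -21°C, DA = 8500 + 120 × (-21) = 5980 ft.
Airport 2 is higher by 5980 − 4540 = 1440 ft.

Airport 2 by 1440 ft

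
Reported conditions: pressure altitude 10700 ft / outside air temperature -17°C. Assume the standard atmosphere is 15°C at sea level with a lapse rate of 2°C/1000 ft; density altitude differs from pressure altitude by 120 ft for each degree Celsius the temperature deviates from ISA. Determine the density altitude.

ISA temperature at 10700 ft = 15 − 2 × (10700/1000) = -6.4°C.
ISA deviation = -17 − (-6.4) = -10.6°C.
Density altitude = 10700 + 120 × (-10.6) = 10700 + (-1272) = 9428 ft.

9428 ft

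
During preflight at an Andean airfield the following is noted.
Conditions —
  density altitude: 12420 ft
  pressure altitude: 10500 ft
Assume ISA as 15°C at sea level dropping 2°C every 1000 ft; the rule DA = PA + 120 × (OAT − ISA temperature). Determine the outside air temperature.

Density altitude − pressure altitude = 12420 − 10500 = +1920 ft.
At 120 ft/°C that is an ISA deviation of 1920/120 = +16°C.
ISA temperature at 10500 ft = 15 − 2 × (10500/1000) = -6°C.
OAT = ISA + deviation = -6 + (+16) = 10°C.

10°C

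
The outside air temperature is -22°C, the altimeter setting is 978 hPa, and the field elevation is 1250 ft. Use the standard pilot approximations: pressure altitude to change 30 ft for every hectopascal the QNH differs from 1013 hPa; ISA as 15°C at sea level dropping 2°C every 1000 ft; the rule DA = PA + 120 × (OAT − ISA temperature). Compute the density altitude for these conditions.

-1588 ft

Pressure altitude = 1250 + (1013 − 978) × 30 = 1250 + (+1050) = 2300 ft.
ISA temperature at 2300 ft = 15 − 2 × (2300/1000) = 10.4°C.
ISA deviation = -22 − 10.4 = -32.4°C.
Density altitude = 2300 + 120 × (-32.4) = -1588 ft.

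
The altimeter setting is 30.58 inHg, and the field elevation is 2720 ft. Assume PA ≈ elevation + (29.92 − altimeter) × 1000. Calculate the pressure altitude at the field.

Pressure correction = (29.92 − 30.58) × 1000 = -660 ft.
Pressure altitude = 2720 + (-660) = 2060 ft.

2060 ft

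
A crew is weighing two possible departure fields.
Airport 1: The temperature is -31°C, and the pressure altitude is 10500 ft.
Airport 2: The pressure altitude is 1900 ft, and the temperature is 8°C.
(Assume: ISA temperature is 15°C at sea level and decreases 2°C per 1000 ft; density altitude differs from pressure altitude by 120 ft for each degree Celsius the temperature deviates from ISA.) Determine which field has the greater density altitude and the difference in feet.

Airport 1: ISA temp = -6°C, deviation -25°C, DA = 10500 + 120 × (-25) = 7500 ft.
Airport 2: ISA temp = 11.2°C, deviation -3.2°C, DA = 1900 + 120 × (-3.2) = 1516 ft.
Airport 1 is higher by 7500 − 1516 = 5984 ft.

Airport 1 by 5984 ft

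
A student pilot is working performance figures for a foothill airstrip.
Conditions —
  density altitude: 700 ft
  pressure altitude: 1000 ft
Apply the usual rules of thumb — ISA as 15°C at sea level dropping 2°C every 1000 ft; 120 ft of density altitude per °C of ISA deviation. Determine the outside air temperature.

10.5°C

Density altitude − pressure altitude = 700 − 1000 = -300 ft.
At 120 ft/°C that is an ISA deviation of -300/120 = -2.5°C.
ISA temperature at 1000 ft = 15 − 2 × (1000/1000) = 13°C.
OAT = ISA + deviation = 13 + (-2.5) = 10.5°C.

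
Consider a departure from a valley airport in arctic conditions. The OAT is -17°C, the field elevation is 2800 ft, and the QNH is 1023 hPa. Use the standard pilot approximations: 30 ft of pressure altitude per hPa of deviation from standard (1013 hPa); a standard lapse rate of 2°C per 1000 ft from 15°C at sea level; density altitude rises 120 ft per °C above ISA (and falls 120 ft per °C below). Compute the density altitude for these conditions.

Pressure altitude = 2800 + (1013 − 1023) × 30 = 2800 + (-300) = 2500 ft.
ISA temperature at 2500 ft = 15 − 2 × (2500/1000) = 10°C.
ISA deviation = -17 − 10 = -27°C.
Density altitude = 2500 + 120 × (-27) = -740 ft.

-740 ft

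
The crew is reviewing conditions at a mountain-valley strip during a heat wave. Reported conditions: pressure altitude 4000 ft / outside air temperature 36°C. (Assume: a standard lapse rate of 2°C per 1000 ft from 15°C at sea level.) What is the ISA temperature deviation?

ISA+29°C

ISA temperature at 4000 ft = 15 − 2 × (4000/1000) = 7°C.
Deviation = OAT − ISA = 36 − 7 = +29°C.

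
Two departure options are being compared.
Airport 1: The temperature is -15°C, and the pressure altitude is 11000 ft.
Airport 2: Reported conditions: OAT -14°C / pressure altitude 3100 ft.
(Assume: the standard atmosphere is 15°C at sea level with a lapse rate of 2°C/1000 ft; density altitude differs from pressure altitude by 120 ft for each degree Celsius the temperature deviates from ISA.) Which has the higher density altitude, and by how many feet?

Airport 1 by 9676 ft

Airport 1: ISA temp = -7°C, deviation -8°C, DA = 11000 + 120 × (-8) = 10040 ft.
Airport 2: ISA temp = 8.8°C, deviation -22.8°C, DA = 3100 + 120 × (-22.8) = 364 ft.
Airport 1 is higher by 10040 − 364 = 9676 ft.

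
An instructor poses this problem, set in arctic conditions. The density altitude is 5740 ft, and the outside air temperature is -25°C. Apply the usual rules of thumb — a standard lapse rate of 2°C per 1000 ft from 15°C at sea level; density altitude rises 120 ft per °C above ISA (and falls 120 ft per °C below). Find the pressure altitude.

8500 ft

DA = PA + 120 × (OAT − (15 − 2·PA/1000)) = PA + 120·OAT − 1800 + 0.24·PA = 1.24·PA + 120·OAT − 1800.
So 1.24·PA = 5740 − 120 × (-25) + 1800 = 10540.
PA = 10540 / 1.24 = 8500 ft.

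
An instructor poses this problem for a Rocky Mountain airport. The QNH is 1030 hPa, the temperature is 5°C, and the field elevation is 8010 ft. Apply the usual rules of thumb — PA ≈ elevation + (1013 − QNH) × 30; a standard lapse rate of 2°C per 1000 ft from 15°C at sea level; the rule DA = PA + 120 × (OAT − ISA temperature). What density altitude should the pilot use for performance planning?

Pressure altitude = 8010 + (1013 − 1030) × 30 = 8010 + (-510) = 7500 ft.
ISA temperature at 7500 ft = 15 − 2 × (7500/1000) = 0°C.
ISA deviation = 5 − 0 = +5°C.
Density altitude = 7500 + 120 × (5) = 8100 ft.

8100 ft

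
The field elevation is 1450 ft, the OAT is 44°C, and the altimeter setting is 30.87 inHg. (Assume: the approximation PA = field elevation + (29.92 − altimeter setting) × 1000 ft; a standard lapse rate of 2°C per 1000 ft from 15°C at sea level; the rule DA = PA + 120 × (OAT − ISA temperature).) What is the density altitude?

4100 ft

Pressure altitude = 1450 + (29.92 − 30.87) × 1000 = 1450 + (-950) = 500 ft.
ISA temperature at 500 ft = 15 − 2 × (500/1000) = 14°C.
ISA deviation = 44 − 14 = +30°C.
Density altitude = 500 + 120 × (30) = 4100 ft.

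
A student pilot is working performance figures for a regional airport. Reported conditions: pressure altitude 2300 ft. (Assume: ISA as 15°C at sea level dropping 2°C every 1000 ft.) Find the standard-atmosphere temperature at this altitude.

10.4°C

ISA temperature = 15 − 2 × (2300/1000) = 15 − 4.6 = 10.4°C.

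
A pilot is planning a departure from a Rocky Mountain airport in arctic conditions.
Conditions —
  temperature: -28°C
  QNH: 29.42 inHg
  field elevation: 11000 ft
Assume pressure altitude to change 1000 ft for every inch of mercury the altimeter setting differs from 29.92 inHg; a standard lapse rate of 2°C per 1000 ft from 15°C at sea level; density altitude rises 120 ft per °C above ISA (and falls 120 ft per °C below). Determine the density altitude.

9100 ft

Pressure altitude = 11000 + (29.92 − 29.42) × 1000 = 11000 + (+500) = 11500 ft.
ISA temperature at 11500 ft = 15 − 2 × (11500/1000) = -8°C.
ISA deviation = -28 − (-8) = -20°C.
Density altitude = 11500 + 120 × (-20) = 9100 ft.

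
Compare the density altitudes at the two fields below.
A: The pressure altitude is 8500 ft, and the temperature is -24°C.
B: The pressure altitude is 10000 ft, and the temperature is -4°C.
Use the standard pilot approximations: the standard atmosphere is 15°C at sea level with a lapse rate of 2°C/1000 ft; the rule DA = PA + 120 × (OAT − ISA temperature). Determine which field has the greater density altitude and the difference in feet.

B by 4260 ft

A: ISA temp = -2°C, deviation -22°C, DA = 8500 + 120 × (-22) = 5860 ft.
B: ISA temp = -5°C, deviation +1°C, DA = 10000 + 120 × 1 = 10120 ft.
B is higher by 10120 − 5860 = 4260 ft.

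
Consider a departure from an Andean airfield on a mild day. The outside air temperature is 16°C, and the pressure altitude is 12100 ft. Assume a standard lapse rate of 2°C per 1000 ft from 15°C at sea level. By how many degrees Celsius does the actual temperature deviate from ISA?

ISA+25.2°C

ISA temperature at 12100 ft = 15 − 2 × (12100/1000) = -9.2°C.
Deviation = OAT − ISA = 16 − (-9.2) = +25.2°C.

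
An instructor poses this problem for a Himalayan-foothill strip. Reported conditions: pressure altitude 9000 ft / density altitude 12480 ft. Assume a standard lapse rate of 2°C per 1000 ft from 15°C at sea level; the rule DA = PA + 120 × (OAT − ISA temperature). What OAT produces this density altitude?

26°C

Density altitude − pressure altitude = 12480 − 9000 = +3480 ft.
At 120 ft/°C that is an ISA deviation of 3480/120 = +29°C.
ISA temperature at 9000 ft = 15 − 2 × (9000/1000) = -3°C.
OAT = ISA + deviation = -3 + (+29) = 26°C.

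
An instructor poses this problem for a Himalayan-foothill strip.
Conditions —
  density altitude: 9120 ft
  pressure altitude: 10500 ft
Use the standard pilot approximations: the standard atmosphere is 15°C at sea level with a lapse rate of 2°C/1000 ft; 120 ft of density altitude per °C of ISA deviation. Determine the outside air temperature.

Density altitude − pressure altitude = 9120 − 10500 = -1380 ft.
At 120 ft/°C that is an ISA deviation of -1380/120 = -11.5°C.
ISA temperature at 10500 ft = 15 − 2 × (10500/1000) = -6°C.
OAT = ISA + deviation = -6 + (-11.5) = -17.5°C.

-17.5°C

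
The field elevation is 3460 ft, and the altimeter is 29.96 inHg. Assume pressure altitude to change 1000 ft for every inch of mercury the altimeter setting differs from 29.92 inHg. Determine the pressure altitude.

3420 ft

Pressure correction = (29.92 − 29.96) × 1000 = -40 ft.
Pressure altitude = 3460 + (-40) = 3420 ft.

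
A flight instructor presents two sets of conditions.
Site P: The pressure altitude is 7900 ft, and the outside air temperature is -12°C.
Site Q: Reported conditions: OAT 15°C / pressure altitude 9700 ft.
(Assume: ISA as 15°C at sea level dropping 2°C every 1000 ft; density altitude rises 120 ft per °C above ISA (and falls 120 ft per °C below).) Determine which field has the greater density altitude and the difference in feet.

Site P: ISA temp = -0.8°C, deviation -11.2°C, DA = 7900 + 120 × (-11.2) = 6556 ft.
Site Q: ISA temp = -4.4°C, deviation +19.4°C, DA = 9700 + 120 × 19.4 = 12028 ft.
Site Q is higher by 12028 − 6556 = 5472 ft.

Site Q by 5472 ft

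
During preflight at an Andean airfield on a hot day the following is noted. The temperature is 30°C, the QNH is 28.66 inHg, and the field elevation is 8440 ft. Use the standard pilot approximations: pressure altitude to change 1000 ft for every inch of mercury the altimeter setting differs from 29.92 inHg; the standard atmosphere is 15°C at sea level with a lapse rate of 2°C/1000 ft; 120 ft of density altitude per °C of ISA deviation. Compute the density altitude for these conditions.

Pressure altitude = 8440 + (29.92 − 28.66) × 1000 = 8440 + (+1260) = 9700 ft.
ISA temperature at 9700 ft = 15 − 2 × (9700/1000) = -4.4°C.
ISA deviation = 30 − (-4.4) = +34.4°C.
Density altitude = 9700 + 120 × (34.4) = 13828 ft.

13828 ft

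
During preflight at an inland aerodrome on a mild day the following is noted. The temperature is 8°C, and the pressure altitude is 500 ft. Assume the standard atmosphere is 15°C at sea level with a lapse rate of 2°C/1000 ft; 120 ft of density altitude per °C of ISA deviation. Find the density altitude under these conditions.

-220 ft

ISA temperature at 500 ft = 15 − 2 × (500/1000) = 14°C.
ISA deviation = 8 − 14 = -6°C.
Density altitude = 500 + 120 × (-6) = 500 + (-720) = -220 ft.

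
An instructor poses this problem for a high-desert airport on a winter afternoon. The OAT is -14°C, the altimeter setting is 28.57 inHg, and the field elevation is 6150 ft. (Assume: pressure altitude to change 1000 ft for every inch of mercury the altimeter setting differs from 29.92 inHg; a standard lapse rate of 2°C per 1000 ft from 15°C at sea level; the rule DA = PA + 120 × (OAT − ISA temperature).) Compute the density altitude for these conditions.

5820 ft

Pressure altitude = 6150 + (29.92 − 28.57) × 1000 = 6150 + (+1350) = 7500 ft.
ISA temperature at 7500 ft = 15 − 2 × (7500/1000) = 0°C.
ISA deviation = -14 − 0 = -14°C.
Density altitude = 7500 + 120 × (-14) = 5820 ft.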